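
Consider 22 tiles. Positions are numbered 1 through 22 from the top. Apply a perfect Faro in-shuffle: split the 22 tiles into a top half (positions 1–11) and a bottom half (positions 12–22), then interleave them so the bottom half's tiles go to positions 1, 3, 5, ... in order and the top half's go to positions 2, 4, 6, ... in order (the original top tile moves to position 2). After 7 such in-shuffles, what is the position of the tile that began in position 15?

11

Track the tile's position through each in-shuffle:
15 → 7 → 14 → 5 → 10 → 20 → 17 → 11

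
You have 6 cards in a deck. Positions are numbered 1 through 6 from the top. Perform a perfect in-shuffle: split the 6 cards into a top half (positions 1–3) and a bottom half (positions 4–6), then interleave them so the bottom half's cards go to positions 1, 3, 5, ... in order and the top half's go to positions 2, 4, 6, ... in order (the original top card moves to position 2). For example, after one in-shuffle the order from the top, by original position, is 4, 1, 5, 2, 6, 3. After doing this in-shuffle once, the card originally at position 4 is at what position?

1

Track the card's position through each in-shuffle:
4 → 1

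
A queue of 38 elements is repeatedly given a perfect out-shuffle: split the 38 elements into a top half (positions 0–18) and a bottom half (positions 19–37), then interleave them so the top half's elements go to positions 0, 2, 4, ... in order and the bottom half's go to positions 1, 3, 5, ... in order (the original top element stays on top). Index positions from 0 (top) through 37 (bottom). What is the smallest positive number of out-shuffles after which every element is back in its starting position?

36

The out-shuffle permutes the 38 positions with cycle lengths [1, 1, 36].
Every element is home exactly when every cycle has completed a whole number of laps, i.e. after lcm(1, 36) = 36 out-shuffles.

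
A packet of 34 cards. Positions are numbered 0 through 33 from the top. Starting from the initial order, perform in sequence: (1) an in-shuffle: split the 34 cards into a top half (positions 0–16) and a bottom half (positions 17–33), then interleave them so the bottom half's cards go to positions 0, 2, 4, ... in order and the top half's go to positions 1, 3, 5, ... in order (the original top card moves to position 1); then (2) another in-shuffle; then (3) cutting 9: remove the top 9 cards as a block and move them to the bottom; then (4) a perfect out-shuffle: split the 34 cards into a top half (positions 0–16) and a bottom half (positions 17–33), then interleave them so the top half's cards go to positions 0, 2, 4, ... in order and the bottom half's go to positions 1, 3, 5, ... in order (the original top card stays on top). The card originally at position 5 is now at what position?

28

Track the card from position 5 forward through each operation:
  after op 1 (in-shuffle): 5 → 11
  after op 2 (in-shuffle): 11 → 23
  after op 3 (cut 9): 23 → 14
  after op 4 (out-shuffle): 14 → 28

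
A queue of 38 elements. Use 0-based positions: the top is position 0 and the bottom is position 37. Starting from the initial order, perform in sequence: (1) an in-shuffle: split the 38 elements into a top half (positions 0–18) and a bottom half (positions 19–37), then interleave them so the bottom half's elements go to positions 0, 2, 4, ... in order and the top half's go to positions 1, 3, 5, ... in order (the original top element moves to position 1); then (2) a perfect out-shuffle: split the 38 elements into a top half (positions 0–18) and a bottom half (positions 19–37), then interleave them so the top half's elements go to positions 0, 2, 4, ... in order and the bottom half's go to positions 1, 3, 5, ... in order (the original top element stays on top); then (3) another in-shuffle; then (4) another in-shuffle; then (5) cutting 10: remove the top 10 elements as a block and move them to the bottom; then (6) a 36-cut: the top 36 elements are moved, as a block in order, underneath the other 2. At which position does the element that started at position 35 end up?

Track the element from position 35 forward through each operation:
  after op 1 (in-shuffle): 35 → 32
  after op 2 (out-shuffle): 32 → 27
  after op 3 (in-shuffle): 27 → 16
  after op 4 (in-shuffle): 16 → 33
  after op 5 (cut 10): 33 → 23
  after op 6 (cut 36): 23 → 25

25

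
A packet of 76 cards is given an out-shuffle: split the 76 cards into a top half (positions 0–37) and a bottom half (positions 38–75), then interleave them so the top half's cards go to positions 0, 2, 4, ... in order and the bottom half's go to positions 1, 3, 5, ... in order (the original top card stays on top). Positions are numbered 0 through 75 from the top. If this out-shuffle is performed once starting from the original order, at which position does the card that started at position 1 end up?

Track the card's position through each out-shuffle:
1 → 2

2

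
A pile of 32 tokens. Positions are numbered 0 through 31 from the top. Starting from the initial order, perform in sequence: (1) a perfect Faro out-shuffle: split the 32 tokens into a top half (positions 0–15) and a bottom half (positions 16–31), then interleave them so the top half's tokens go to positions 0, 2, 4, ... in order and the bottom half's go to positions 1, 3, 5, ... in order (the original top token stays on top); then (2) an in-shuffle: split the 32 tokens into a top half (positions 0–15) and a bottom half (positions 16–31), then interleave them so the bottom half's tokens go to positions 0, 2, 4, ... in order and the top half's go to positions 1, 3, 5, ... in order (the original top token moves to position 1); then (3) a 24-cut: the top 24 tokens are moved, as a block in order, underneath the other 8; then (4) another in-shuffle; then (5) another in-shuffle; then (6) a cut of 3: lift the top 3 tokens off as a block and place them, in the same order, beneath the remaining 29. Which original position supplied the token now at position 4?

6

Undo the operations in reverse order, starting from position 4:
  undo op 6 (cut 3): 4 ← 7
  undo op 5 (in-shuffle, from top half): 7 ← 3
  undo op 4 (in-shuffle, from top half): 3 ← 1
  undo op 3 (cut 24): 1 ← 25
  undo op 2 (in-shuffle, from top half): 25 ← 12
  undo op 1 (out-shuffle, from top half): 12 ← 6
So the token at position 4 came from original position 6.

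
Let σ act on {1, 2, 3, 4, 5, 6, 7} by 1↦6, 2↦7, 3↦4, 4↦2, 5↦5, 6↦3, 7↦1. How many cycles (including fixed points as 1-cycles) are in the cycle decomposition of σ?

2

Cycle decomposition: (1 6 3 4 2 7) (5).
2 cycles.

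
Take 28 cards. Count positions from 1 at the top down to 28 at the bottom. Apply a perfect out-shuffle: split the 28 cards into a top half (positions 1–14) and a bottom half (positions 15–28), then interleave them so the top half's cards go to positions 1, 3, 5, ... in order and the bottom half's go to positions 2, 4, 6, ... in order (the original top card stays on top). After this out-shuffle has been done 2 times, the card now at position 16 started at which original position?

25

Work backwards from position 16, undoing one out-shuffle at a time:
16 ← 22 ← 25
So the card now at position 16 started at position 25.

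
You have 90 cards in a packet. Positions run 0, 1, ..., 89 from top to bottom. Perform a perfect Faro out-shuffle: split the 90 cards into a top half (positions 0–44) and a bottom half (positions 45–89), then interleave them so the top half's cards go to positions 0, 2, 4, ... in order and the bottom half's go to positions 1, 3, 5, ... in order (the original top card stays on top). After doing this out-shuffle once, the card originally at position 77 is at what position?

65

Track the card's position through each out-shuffle:
77 → 65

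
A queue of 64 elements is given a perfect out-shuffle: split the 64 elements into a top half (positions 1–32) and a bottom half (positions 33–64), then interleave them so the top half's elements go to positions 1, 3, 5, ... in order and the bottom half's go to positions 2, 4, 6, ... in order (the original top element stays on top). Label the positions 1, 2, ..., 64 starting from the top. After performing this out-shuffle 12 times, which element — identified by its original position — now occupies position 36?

Work backwards from position 36, undoing one out-shuffle at a time:
36 ← 50 ← 57 ← 29 ← 15 ← 8 ← 36 ← 50 ← 57 ← 29 ← 15 ← 8 ← 36
So the element now at position 36 started at position 36.

36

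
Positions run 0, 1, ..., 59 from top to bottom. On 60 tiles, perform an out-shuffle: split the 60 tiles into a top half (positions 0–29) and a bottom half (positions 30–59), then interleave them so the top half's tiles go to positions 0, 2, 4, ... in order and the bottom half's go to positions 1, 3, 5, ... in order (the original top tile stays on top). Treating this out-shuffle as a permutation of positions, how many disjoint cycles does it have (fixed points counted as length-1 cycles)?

3

Trace each unvisited position around until it returns:
(0) (1 2 4 8 16 32 ... len 58) (59)
3 cycles in total.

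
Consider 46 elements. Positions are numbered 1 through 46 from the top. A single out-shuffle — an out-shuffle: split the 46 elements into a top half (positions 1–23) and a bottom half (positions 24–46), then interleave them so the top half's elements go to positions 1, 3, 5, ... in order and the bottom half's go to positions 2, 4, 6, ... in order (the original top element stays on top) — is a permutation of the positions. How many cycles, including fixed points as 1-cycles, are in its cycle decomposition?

9

Trace each unvisited position around until it returns:
(1) (2 3 5 9 17 33 ... len 12) (4 7 13 25) (6 11 21 41 36 26) (8 15 29 12 23 45 ... len 12) (10 19 37 28) (16 31) (22 43 40 34) ... plus 1 more
9 cycles in total.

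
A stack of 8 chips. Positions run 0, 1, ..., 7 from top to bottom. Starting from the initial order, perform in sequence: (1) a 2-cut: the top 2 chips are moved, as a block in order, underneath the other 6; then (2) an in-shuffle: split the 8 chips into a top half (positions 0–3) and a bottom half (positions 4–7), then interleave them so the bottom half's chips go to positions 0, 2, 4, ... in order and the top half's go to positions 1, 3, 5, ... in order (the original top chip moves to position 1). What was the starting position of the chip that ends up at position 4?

Undo the operations in reverse order, starting from position 4:
  undo op 2 (in-shuffle, from bottom half): 4 ← 6
  undo op 1 (cut 2): 6 ← 0
So the chip at position 4 came from original position 0.

0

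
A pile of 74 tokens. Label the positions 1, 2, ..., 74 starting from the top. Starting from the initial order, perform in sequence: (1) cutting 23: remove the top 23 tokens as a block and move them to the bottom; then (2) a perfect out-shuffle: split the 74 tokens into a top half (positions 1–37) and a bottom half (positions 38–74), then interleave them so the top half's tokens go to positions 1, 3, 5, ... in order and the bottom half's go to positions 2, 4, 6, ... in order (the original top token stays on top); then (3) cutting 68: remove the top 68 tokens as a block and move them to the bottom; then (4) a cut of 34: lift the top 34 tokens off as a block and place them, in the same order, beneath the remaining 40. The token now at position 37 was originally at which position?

Undo the operations in reverse order, starting from position 37:
  undo op 4 (cut 34): 37 ← 71
  undo op 3 (cut 68): 71 ← 65
  undo op 2 (out-shuffle, from top half): 65 ← 33
  undo op 1 (cut 23): 33 ← 56
So the token at position 37 came from original position 56.

56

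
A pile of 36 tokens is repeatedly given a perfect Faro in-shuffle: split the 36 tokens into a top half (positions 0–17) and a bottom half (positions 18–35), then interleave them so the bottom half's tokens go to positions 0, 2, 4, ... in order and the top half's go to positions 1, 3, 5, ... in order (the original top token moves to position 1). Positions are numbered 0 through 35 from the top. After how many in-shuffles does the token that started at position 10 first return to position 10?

Follow position 10 under repeated in-shuffles:
10 → 21 → 6 → 13 → 27 → 18 → 0 → 1 → ... → 10 (length 36)
It first returns after 36 in-shuffles.

36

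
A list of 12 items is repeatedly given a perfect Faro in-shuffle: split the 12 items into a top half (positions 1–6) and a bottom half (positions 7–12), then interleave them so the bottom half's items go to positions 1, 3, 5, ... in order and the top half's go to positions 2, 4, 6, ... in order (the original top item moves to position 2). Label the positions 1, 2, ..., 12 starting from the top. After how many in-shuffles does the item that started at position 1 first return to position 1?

12

Follow position 1 under repeated in-shuffles:
1 → 2 → 4 → 8 → 3 → 6 → 12 → 11 → 9 → 5 → 10 → 7 → 1
It first returns after 12 in-shuffles.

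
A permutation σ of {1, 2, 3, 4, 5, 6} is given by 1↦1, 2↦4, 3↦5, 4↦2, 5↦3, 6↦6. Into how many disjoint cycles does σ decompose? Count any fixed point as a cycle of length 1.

Cycle decomposition: (1) (2 4) (3 5) (6).
4 cycles.

4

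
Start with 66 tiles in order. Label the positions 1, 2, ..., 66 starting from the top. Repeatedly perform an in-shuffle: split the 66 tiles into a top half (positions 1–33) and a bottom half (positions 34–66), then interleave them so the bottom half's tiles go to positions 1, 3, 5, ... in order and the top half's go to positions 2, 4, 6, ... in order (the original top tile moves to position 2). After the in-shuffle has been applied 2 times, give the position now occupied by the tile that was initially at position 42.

34

Track the tile's position through each in-shuffle:
42 → 17 → 34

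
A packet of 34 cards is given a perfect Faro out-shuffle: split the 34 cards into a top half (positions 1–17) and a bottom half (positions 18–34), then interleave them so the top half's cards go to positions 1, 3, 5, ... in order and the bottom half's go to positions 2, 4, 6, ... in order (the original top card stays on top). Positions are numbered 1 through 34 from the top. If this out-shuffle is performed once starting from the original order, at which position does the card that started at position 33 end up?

Track the card's position through each out-shuffle:
33 → 32

32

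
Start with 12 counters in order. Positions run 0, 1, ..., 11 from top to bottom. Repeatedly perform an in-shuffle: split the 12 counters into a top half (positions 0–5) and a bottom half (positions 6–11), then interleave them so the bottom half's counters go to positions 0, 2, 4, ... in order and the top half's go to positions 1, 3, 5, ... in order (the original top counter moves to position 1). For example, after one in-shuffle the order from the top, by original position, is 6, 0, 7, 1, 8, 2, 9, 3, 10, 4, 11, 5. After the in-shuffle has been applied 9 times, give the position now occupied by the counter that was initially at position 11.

7

Track the counter's position through each in-shuffle:
11 → 10 → 8 → 4 → 9 → 6 → 0 → 1 → 3 → 7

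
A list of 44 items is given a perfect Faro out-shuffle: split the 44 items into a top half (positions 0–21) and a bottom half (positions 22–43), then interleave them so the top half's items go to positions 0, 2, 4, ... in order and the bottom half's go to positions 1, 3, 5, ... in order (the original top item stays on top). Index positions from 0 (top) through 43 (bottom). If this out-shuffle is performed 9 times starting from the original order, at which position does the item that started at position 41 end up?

Track the item's position through each out-shuffle:
41 → 39 → 35 → 27 → 11 → 22 → 1 → 2 → 4 → 8

8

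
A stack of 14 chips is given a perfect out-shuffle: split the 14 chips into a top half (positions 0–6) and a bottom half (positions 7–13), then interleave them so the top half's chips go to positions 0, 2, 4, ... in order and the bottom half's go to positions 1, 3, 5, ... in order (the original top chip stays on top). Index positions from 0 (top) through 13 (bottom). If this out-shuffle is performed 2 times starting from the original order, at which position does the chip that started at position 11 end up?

5

Track the chip's position through each out-shuffle:
11 → 9 → 5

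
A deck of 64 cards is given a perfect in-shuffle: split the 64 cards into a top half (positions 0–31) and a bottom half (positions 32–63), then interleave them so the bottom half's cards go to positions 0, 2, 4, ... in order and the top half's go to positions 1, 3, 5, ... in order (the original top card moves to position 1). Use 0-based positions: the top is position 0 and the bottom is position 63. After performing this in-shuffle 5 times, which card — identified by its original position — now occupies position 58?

Work backwards from position 58, undoing one in-shuffle at a time:
58 ← 61 ← 30 ← 47 ← 23 ← 11
So the card now at position 58 started at position 11.

11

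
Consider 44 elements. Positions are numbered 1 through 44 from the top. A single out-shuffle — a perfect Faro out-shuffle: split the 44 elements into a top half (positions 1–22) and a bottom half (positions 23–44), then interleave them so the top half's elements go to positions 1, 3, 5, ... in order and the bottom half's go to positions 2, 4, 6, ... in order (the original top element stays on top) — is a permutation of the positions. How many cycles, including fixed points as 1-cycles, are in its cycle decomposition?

5

Trace each unvisited position around until it returns:
(1) (2 3 5 9 17 33 ... len 14) (4 7 13 25 6 11 ... len 14) (8 15 29 14 27 10 ... len 14) (44)
5 cycles in total.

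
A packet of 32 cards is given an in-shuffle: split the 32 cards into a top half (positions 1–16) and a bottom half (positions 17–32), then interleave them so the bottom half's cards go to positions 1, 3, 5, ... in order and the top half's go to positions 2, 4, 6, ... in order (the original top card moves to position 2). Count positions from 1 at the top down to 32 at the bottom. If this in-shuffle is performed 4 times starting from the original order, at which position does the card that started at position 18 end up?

24

Track the card's position through each in-shuffle:
18 → 3 → 6 → 12 → 24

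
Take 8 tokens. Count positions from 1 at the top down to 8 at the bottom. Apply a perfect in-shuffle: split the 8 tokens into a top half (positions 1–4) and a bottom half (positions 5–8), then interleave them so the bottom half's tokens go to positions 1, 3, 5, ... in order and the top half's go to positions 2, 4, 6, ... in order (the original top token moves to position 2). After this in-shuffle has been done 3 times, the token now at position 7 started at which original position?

2

Work backwards from position 7, undoing one in-shuffle at a time:
7 ← 8 ← 4 ← 2
So the token now at position 7 started at position 2.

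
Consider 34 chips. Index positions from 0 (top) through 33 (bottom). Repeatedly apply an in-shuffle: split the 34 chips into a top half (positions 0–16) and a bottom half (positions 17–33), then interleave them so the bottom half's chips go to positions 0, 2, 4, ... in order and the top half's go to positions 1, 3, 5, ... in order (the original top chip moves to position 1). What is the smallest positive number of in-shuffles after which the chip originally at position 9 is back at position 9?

3

Follow position 9 under repeated in-shuffles:
9 → 19 → 4 → 9
It first returns after 3 in-shuffles.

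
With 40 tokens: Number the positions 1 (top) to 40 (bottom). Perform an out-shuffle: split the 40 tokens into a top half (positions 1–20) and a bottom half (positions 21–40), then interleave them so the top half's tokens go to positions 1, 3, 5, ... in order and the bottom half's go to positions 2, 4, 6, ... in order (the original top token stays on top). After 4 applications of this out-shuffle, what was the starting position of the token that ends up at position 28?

10

Work backwards from position 28, undoing one out-shuffle at a time:
28 ← 34 ← 37 ← 19 ← 10
So the token now at position 28 started at position 10.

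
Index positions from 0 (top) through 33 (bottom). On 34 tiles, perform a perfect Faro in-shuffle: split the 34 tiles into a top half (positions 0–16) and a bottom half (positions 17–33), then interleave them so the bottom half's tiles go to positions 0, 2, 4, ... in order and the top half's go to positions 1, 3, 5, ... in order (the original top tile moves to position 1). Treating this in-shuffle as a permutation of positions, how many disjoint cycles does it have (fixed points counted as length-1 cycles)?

5

Trace each unvisited position around until it returns:
(0 1 3 7 15 31 ... len 12) (2 5 11 23 12 25 ... len 12) (4 9 19) (6 13 27 20) (14 29 24)
5 cycles in total.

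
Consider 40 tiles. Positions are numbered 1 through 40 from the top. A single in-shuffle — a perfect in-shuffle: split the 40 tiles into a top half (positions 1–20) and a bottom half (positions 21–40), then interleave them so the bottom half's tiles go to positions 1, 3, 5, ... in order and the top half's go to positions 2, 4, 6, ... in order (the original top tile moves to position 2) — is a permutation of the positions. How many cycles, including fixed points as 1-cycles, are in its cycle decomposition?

2

Trace each unvisited position around until it returns:
(1 2 4 8 16 32 ... len 20) (3 6 12 24 7 14 ... len 20)
2 cycles in total.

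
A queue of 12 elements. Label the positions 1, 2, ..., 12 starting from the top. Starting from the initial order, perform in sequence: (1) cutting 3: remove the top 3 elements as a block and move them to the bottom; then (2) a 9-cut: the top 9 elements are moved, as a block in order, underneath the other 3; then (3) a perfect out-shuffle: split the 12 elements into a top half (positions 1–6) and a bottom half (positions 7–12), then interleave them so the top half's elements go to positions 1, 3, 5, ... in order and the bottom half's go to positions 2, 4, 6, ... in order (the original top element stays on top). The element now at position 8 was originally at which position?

10

Undo the operations in reverse order, starting from position 8:
  undo op 3 (out-shuffle, from bottom half): 8 ← 10
  undo op 2 (cut 9): 10 ← 7
  undo op 1 (cut 3): 7 ← 10
So the element at position 8 came from original position 10.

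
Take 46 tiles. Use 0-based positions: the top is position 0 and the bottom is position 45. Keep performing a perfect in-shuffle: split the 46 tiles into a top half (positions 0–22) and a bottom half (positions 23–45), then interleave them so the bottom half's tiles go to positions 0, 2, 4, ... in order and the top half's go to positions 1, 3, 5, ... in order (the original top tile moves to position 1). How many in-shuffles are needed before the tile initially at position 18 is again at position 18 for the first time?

23

Follow position 18 under repeated in-shuffles:
18 → 37 → 28 → 10 → 21 → 43 → 40 → 34 → ... → 18 (length 23)
It first returns after 23 in-shuffles.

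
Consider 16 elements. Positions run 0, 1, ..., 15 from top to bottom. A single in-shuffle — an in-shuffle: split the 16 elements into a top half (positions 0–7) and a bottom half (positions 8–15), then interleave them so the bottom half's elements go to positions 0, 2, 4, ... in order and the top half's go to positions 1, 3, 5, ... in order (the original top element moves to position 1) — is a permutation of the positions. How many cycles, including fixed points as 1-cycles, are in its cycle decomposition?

2

Trace each unvisited position around until it returns:
(0 1 3 7 15 14 12 8) (2 5 11 6 13 10 4 9)
2 cycles in total.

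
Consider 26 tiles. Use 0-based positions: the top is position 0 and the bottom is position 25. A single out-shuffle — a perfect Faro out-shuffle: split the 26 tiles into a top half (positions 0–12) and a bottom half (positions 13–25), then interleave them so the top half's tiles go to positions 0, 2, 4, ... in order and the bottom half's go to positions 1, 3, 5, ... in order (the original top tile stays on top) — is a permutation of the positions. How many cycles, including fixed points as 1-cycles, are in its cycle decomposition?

4

Trace each unvisited position around until it returns:
(0) (1 2 4 8 16 7 ... len 20) (5 10 20 15) (25)
4 cycles in total.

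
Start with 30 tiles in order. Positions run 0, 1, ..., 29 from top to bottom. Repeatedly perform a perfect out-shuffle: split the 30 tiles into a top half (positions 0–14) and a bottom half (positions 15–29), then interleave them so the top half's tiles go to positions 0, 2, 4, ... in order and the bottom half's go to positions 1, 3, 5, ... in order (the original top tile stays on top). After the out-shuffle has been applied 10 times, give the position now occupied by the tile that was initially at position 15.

19

Track the tile's position through each out-shuffle:
15 → 1 → 2 → 4 → 8 → 16 → 3 → 6 → 12 → 24 → 19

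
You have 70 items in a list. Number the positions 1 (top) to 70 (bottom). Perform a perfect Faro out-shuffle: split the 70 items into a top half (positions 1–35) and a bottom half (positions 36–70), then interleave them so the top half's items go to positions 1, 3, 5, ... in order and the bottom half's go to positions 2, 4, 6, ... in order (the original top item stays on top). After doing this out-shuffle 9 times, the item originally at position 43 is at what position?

46

Track the item's position through each out-shuffle:
43 → 16 → 31 → 61 → 52 → 34 → 67 → 64 → 58 → 46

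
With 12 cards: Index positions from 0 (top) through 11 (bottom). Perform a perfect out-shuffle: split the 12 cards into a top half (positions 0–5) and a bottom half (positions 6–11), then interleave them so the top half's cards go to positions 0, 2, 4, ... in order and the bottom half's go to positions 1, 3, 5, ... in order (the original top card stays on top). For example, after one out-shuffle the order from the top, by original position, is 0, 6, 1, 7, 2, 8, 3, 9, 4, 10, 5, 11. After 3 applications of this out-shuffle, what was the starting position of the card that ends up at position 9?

8

Work backwards from position 9, undoing one out-shuffle at a time:
9 ← 10 ← 5 ← 8
So the card now at position 9 started at position 8.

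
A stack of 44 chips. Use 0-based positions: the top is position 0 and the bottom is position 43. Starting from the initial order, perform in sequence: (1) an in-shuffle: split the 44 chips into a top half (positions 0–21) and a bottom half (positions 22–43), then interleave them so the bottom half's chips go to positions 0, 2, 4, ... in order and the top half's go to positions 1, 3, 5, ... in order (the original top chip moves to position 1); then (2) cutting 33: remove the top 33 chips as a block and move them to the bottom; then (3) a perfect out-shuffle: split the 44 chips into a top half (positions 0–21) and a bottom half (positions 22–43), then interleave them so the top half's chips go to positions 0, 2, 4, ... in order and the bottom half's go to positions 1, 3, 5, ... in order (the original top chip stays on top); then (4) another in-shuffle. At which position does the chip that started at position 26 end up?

Track the chip from position 26 forward through each operation:
  after op 1 (in-shuffle): 26 → 8
  after op 2 (cut 33): 8 → 19
  after op 3 (out-shuffle): 19 → 38
  after op 4 (in-shuffle): 38 → 32

32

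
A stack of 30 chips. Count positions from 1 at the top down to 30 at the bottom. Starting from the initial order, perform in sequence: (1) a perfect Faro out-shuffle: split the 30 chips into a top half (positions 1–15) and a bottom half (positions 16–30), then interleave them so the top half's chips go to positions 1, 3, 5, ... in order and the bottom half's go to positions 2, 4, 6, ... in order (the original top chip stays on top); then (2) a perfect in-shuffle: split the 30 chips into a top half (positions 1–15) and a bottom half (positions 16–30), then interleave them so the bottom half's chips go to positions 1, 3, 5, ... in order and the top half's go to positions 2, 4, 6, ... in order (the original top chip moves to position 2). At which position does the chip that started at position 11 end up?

Track the chip from position 11 forward through each operation:
  after op 1 (out-shuffle): 11 → 21
  after op 2 (in-shuffle): 21 → 11

11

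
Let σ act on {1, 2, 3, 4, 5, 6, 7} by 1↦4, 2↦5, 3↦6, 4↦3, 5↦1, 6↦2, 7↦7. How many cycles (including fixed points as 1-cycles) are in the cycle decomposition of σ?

2

Cycle decomposition: (1 4 3 6 2 5) (7).
2 cycles.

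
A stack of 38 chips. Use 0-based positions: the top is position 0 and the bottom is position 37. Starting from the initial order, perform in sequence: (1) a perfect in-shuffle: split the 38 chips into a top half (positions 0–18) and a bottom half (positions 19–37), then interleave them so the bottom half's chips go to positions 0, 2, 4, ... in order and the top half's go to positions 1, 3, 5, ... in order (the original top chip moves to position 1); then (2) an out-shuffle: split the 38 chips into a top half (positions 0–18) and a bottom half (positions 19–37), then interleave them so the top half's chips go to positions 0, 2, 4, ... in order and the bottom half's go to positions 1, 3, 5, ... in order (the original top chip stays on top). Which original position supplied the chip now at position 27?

Undo the operations in reverse order, starting from position 27:
  undo op 2 (out-shuffle, from bottom half): 27 ← 32
  undo op 1 (in-shuffle, from bottom half): 32 ← 35
So the chip at position 27 came from original position 35.

35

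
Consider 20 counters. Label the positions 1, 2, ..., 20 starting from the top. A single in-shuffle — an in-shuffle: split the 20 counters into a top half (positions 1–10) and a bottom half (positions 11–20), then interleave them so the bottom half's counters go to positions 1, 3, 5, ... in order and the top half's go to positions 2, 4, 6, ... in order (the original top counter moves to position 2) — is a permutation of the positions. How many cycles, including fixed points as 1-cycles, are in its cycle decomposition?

5

Trace each unvisited position around until it returns:
(1 2 4 8 16 11) (3 6 12) (5 10 20 19 17 13) (7 14) (9 18 15)
5 cycles in total.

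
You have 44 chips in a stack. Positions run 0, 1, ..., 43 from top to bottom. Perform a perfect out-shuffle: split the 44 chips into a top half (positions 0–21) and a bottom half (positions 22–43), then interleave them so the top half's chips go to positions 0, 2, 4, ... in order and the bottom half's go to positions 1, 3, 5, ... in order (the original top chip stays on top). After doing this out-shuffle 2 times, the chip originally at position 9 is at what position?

36

Track the chip's position through each out-shuffle:
9 → 18 → 36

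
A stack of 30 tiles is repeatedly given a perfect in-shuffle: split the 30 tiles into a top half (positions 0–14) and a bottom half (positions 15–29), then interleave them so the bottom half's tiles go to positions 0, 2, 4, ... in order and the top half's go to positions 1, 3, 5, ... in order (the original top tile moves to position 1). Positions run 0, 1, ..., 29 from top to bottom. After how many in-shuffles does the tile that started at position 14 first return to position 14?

Follow position 14 under repeated in-shuffles:
14 → 29 → 28 → 26 → 22 → 14
It first returns after 5 in-shuffles.

5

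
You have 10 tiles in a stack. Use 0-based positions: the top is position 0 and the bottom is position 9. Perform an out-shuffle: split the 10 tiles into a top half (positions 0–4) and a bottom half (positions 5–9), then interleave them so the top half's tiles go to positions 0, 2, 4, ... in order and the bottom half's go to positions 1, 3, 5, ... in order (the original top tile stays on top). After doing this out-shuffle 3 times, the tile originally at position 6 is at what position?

3

Track the tile's position through each out-shuffle:
6 → 3 → 6 → 3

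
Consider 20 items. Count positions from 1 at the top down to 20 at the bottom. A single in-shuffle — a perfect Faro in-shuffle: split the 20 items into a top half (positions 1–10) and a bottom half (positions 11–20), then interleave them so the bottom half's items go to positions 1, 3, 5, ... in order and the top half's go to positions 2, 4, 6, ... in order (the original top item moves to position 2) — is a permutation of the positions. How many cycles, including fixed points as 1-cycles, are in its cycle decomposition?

5

Trace each unvisited position around until it returns:
(1 2 4 8 16 11) (3 6 12) (5 10 20 19 17 13) (7 14) (9 18 15)
5 cycles in total.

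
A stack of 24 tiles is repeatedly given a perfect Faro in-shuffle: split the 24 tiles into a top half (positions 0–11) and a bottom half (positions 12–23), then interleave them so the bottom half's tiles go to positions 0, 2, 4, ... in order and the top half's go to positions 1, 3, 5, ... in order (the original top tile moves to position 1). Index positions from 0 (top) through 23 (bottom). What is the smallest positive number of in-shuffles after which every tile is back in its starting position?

20

The in-shuffle permutes the 24 positions with cycle lengths [4, 20].
Every tile is home exactly when every cycle has completed a whole number of laps, i.e. after lcm(4, 20) = 20 in-shuffles.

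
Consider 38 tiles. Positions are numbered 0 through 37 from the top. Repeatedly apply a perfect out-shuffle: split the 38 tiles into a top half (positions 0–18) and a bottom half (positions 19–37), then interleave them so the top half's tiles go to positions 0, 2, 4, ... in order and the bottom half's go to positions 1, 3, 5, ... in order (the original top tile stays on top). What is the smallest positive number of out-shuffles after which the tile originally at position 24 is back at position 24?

36

Follow position 24 under repeated out-shuffles:
24 → 11 → 22 → 7 → 14 → 28 → 19 → 1 → ... → 24 (length 36)
It first returns after 36 out-shuffles.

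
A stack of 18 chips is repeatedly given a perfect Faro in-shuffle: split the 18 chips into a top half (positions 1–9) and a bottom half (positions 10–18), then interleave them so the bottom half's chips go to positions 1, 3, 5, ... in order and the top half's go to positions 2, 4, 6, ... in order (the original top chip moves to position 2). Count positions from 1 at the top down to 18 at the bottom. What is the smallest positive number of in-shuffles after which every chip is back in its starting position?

The in-shuffle permutes the 18 positions with cycle lengths [18].
Every chip is home exactly when every cycle has completed a whole number of laps, i.e. after lcm(18) = 18 in-shuffles.

18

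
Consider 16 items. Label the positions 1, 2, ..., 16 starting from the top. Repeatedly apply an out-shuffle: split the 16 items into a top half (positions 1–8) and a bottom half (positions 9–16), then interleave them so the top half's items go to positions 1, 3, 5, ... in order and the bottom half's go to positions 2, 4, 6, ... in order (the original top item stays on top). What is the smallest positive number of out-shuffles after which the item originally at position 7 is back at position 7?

4

Follow position 7 under repeated out-shuffles:
7 → 13 → 10 → 4 → 7
It first returns after 4 out-shuffles.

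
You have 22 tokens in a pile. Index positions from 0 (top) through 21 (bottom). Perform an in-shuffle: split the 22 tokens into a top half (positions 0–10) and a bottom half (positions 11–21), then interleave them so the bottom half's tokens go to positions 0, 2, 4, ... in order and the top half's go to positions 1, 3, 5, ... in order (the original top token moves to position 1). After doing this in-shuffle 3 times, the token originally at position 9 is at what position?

Track the token's position through each in-shuffle:
9 → 19 → 16 → 10

10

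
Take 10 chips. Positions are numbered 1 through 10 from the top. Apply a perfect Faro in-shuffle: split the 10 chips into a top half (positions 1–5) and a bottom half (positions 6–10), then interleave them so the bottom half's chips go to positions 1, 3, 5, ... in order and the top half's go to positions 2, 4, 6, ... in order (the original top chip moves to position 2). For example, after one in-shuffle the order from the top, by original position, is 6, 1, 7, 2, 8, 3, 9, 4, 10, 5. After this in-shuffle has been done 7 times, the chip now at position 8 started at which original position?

9

Work backwards from position 8, undoing one in-shuffle at a time:
8 ← 4 ← 2 ← 1 ← 6 ← 3 ← 7 ← 9
So the chip now at position 8 started at position 9.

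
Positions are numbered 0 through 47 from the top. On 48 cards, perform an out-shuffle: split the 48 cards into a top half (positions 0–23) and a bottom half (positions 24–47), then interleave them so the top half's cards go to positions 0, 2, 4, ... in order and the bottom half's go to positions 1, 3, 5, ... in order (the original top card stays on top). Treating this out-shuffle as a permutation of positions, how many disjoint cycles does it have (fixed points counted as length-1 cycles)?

4

Trace each unvisited position around until it returns:
(0) (1 2 4 8 16 32 ... len 23) (5 10 20 40 33 19 ... len 23) (47)
4 cycles in total.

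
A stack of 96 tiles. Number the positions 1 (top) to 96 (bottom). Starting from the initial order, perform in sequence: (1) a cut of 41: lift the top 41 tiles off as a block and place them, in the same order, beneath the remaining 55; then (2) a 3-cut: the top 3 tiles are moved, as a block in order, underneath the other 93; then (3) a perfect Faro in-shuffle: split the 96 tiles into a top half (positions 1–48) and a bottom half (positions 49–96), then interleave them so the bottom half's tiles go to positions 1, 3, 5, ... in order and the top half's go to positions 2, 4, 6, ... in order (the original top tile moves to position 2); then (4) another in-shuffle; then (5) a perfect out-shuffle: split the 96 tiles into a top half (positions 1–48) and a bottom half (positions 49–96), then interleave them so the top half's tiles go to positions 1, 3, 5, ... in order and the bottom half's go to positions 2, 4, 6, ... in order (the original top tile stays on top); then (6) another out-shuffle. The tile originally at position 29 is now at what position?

Track the tile from position 29 forward through each operation:
  after op 1 (cut 41): 29 → 84
  after op 2 (cut 3): 84 → 81
  after op 3 (in-shuffle): 81 → 65
  after op 4 (in-shuffle): 65 → 33
  after op 5 (out-shuffle): 33 → 65
  after op 6 (out-shuffle): 65 → 34

34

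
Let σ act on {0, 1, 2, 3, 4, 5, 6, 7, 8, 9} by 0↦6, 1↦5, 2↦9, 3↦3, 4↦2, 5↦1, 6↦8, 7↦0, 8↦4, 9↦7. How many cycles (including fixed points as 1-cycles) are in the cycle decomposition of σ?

3

Cycle decomposition: (0 6 8 4 2 9 7) (1 5) (3).
3 cycles.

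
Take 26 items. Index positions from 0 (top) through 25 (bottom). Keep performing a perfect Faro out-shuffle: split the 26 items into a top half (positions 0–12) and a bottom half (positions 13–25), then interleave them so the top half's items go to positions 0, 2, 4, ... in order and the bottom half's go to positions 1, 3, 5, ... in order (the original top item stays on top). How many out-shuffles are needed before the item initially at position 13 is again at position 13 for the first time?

Follow position 13 under repeated out-shuffles:
13 → 1 → 2 → 4 → 8 → 16 → 7 → 14 → 3 → 6 → 12 → 24 → 23 → 21 → 17 → 9 → 18 → 11 → 22 → 19 → 13
It first returns after 20 out-shuffles.

20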